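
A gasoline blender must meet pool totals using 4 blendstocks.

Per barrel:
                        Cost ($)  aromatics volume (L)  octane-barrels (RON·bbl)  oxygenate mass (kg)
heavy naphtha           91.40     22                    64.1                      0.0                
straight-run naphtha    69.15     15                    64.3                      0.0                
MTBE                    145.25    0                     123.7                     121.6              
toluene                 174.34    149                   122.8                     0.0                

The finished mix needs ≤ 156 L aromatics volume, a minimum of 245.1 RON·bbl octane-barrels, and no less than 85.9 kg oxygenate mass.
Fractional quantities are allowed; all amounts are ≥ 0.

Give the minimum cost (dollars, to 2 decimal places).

Set it up as a linear program. Let x1 = barrels of heavy naphtha, x2 = barrels of straight-run naphtha, x3 = barrels of MTBE, x4 = barrels of toluene.
Minimize 91.4x1 + 69.15x2 + 145.25x3 + 174.34x4 with:
  22x1 + 15x2 + 149x4 ≤ 156   (aromatics volume)
  64.1x1 + 64.3x2 + 123.7x3 + 122.8x4 ≥ 245.1   (octane-barrels)
  121.6x3 ≥ 85.9   (oxygenate mass)
  x1, x2, x3, x4 ≥ 0.
The optimal basis is {straight-run naphtha, MTBE}; heavy naphtha, toluene drop out. Binding constraints: octane-barrels and oxygenate mass.
So straight-run naphtha = 2.4528 barrels, MTBE = 0.70641 barrels.
Hence cost = 69.15·2.4528 + 145.25·0.70641 = $272.2172.

$272.22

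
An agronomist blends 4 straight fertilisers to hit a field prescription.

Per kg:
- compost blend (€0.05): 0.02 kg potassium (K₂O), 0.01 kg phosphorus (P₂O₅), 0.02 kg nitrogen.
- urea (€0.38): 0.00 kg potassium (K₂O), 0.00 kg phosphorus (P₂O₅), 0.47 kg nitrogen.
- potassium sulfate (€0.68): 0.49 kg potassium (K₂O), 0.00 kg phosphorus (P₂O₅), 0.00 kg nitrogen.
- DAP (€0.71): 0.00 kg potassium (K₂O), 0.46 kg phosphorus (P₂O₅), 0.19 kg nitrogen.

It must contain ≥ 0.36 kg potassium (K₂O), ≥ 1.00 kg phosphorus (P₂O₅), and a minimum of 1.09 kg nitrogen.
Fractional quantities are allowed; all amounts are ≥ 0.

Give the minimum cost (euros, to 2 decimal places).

Set it up as a linear program. Let x1 = kg of compost blend, x2 = kg of urea, x3 = kg of potassium sulfate, x4 = kg of DAP.
Minimize 0.05x1 + 0.38x2 + 0.68x3 + 0.71x4 s.t.:
  0.02x1 + 0.49x3 ≥ 0.36   (potassium (K₂O))
  0.01x1 + 0.46x4 ≥ 1   (phosphorus (P₂O₅))
  0.02x1 + 0.47x2 + 0.19x4 ≥ 1.09   (nitrogen)
  x1, x2, x3, x4 ≥ 0.
At the optimum only compost blend, urea, DAP are positive (potassium sulfate = 0). The potassium (K₂O), phosphorus (P₂O₅), nitrogen requirements are met with equality.
Optimal quantities: compost blend = 18 kg, urea = 0.8326 kg, DAP = 1.783 kg.
Objective = 0.05·18 + 0.38·0.8326 + 0.71·1.783 = 2.4823.

€2.48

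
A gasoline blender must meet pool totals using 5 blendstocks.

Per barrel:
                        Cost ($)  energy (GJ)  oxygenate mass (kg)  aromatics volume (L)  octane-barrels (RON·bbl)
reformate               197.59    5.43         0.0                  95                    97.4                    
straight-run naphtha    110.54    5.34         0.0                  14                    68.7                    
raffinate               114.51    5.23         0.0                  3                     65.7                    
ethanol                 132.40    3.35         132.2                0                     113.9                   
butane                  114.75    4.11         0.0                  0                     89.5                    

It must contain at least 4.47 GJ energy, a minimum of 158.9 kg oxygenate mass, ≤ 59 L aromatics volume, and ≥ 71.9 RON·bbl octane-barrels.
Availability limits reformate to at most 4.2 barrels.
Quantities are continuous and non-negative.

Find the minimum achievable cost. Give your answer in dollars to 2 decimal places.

Treat it as an LP. Let x1 = barrels of reformate, x2 = barrels of straight-run naphtha, x3 = barrels of raffinate, x4 = barrels of ethanol, x5 = barrels of butane.
Minimise 197.59x1 + 110.54x2 + 114.51x3 + 132.4x4 + 114.75x5 s.t.:
  5.43x1 + 5.34x2 + 5.23x3 + 3.35x4 + 4.11x5 ≥ 4.47   (energy)
  132.2x4 ≥ 158.9   (oxygenate mass)
  95x1 + 14x2 + 3x3 ≤ 59   (aromatics volume)
  97.4x1 + 68.7x2 + 65.7x3 + 113.9x4 + 89.5x5 ≥ 71.9   (octane-barrels)
  x1 ≤ 4.2
  x1, x2, x3, x4, x5 ≥ 0.
The cheapest feasible vertex uses only straight-run naphtha, ethanol; reformate, raffinate, butane are not used. Binding constraints: energy and oxygenate mass.
Optimal quantities: straight-run naphtha = 0.08304 barrels, ethanol = 1.202 barrels.
Objective = 110.54·0.08304 + 132.4·1.202 = 168.3240.

$168.32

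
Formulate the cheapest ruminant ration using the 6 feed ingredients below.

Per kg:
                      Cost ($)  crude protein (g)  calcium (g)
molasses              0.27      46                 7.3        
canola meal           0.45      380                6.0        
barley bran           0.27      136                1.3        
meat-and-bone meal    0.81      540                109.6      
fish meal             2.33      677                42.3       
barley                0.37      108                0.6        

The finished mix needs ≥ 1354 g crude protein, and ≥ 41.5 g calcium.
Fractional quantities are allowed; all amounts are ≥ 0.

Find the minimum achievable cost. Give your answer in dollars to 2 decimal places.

$1.64

Set it up as a linear program. Let x1 = kg of molasses, x2 = kg of canola meal, x3 = kg of barley bran, x4 = kg of meat-and-bone meal, x5 = kg of fish meal, x6 = kg of barley.
Minimize 0.27x1 + 0.45x2 + 0.27x3 + 0.81x4 + 2.33x5 + 0.37x6 s.t.:
  46x1 + 380x2 + 136x3 + 540x4 + 677x5 + 108x6 ≥ 1354   (crude protein)
  7.3x1 + 6x2 + 1.3x3 + 109.6x4 + 42.3x5 + 0.6x6 ≥ 41.5   (calcium)
  x1, x2, x3, x4, x5, x6 ≥ 0.
The cheapest feasible vertex uses only canola meal, meat-and-bone meal; molasses, barley bran, fish meal, barley are not used. Binding constraints: crude protein and calcium.
That vertex is x2 = 3.28, x4 = 0.1991.
Cost = 0.45·3.28 + 0.81·0.1991 = 1.6373.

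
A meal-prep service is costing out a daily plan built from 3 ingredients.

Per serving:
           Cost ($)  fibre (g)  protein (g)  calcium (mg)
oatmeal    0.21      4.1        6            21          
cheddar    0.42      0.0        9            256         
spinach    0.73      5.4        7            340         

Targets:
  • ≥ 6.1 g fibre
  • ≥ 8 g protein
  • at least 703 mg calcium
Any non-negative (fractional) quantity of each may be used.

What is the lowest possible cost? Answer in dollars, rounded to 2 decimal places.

$1.35

Let x1 = servings of oatmeal, x2 = servings of cheddar, x3 = servings of spinach.
Minimise 0.21x1 + 0.42x2 + 0.73x3 with:
  4.1x1 + 5.4x3 ≥ 6.1   (fibre)
  6x1 + 9x2 + 7x3 ≥ 8   (protein)
  21x1 + 256x2 + 340x3 ≥ 703   (calcium)
  x1, x2, x3 ≥ 0.
The minimum-cost mix takes nothing from oatmeal — only cheddar, spinach. There the fibre and calcium constraints are tight.
So cheddar = 1.246 servings, spinach = 1.13 servings.
Cost = 0.42·1.246 + 0.73·1.13 = 1.3482.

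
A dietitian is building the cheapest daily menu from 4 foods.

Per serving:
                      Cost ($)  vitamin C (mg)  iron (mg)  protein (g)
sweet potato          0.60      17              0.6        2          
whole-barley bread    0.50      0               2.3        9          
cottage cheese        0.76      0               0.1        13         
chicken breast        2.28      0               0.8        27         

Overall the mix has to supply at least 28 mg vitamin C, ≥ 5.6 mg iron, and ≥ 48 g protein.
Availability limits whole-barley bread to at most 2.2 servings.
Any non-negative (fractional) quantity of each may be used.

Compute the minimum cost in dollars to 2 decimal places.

$3.54

Set it up as a linear program. Let x1 = servings of sweet potato, x2 = servings of whole-barley bread, x3 = servings of cottage cheese, x4 = servings of chicken breast.
min 0.6x1 + 0.5x2 + 0.76x3 + 2.28x4 with:
  17x1 ≥ 28   (vitamin C)
  0.6x1 + 2.3x2 + 0.1x3 + 0.8x4 ≥ 5.6   (iron)
  2x1 + 9x2 + 13x3 + 27x4 ≥ 48   (protein)
  x2 ≤ 2.2
  x1, x2, x3, x4 ≥ 0.
The optimal basis is {sweet potato, whole-barley bread, cottage cheese}; chicken breast drops out. There the vitamin C, protein, the whole-barley bread cap constraints are tight.
So sweet potato = 1.647 servings, whole-barley bread = 2.2 servings, cottage cheese = 1.916 servings.
Total cost: 0.6·1.647 + 0.5·2.2 + 0.76·1.916 = 3.5444.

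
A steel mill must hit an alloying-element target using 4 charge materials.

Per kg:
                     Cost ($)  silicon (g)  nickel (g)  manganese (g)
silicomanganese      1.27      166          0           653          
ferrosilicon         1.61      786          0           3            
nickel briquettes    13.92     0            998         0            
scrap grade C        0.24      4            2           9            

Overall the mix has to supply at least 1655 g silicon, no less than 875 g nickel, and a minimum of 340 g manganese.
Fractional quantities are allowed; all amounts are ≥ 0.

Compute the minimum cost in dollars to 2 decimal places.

$16.07

Set it up as a linear program. Let x1 = kg of silicomanganese, x2 = kg of ferrosilicon, x3 = kg of nickel briquettes, x4 = kg of scrap grade C.
min 1.27x1 + 1.61x2 + 13.92x3 + 0.24x4 with:
  166x1 + 786x2 + 4x4 ≥ 1655   (silicon)
  998x3 + 2x4 ≥ 875   (nickel)
  653x1 + 3x2 + 9x4 ≥ 340   (manganese)
  x1, x2, x3, x4 ≥ 0.
The optimal basis is {silicomanganese, ferrosilicon, nickel briquettes}; scrap grade C drops out. Binding constraints: silicon, nickel, manganese.
So silicomanganese = 0.5115 kg, ferrosilicon = 1.998 kg, nickel briquettes = 0.8768 kg.
Hence cost = 1.27·0.5115 + 1.61·1.998 + 13.92·0.8768 = $16.0714.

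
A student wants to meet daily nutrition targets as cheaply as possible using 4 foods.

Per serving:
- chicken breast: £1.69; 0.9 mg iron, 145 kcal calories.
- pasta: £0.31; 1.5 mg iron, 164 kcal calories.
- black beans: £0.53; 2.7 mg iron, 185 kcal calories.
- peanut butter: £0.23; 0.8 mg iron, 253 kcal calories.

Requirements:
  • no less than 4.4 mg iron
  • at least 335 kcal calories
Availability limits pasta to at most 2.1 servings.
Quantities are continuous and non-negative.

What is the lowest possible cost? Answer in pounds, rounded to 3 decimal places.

Let x1 = servings of chicken breast, x2 = servings of pasta, x3 = servings of black beans, x4 = servings of peanut butter.
min 1.69x1 + 0.31x2 + 0.53x3 + 0.23x4 s.t.:
  0.9x1 + 1.5x2 + 2.7x3 + 0.8x4 ≥ 4.4   (iron)
  145x1 + 164x2 + 185x3 + 253x4 ≥ 335   (calories)
  x2 ≤ 2.1
  x1, x2, x3, x4 ≥ 0.
The cheapest feasible vertex uses only pasta, black beans; chicken breast, peanut butter are not used. Binding constraints: iron and calories.
Solving gives x2 = 0.5475, x3 = 1.325.
Hence cost = 0.31·0.5475 + 0.53·1.325 = £0.87198.

£0.872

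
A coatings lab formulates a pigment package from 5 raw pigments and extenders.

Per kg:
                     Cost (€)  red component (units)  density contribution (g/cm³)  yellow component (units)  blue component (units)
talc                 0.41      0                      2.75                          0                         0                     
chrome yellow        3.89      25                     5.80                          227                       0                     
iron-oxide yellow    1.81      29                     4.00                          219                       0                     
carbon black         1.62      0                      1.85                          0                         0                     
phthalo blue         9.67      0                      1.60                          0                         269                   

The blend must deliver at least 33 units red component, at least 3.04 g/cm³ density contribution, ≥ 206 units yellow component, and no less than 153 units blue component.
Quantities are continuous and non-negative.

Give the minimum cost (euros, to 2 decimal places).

Let x1 = kg of talc, x2 = kg of chrome yellow, x3 = kg of iron-oxide yellow, x4 = kg of carbon black, x5 = kg of phthalo blue.
Minimise 0.41x1 + 3.89x2 + 1.81x3 + 1.62x4 + 9.67x5 subject to:
  25x2 + 29x3 ≥ 33   (red component)
  2.75x1 + 5.8x2 + 4x3 + 1.85x4 + 1.6x5 ≥ 3.04   (density contribution)
  227x2 + 219x3 ≥ 206   (yellow component)
  269x5 ≥ 153   (blue component)
  x1, x2, x3, x4, x5 ≥ 0.
The cheapest feasible vertex uses only iron-oxide yellow, phthalo blue; talc, chrome yellow, carbon black are not used. There the red component and blue component constraints are tight.
So iron-oxide yellow = 1.138 kg, phthalo blue = 0.5688 kg.
Hence cost = 1.81·1.138 + 9.67·0.5688 = €7.5601.

€7.56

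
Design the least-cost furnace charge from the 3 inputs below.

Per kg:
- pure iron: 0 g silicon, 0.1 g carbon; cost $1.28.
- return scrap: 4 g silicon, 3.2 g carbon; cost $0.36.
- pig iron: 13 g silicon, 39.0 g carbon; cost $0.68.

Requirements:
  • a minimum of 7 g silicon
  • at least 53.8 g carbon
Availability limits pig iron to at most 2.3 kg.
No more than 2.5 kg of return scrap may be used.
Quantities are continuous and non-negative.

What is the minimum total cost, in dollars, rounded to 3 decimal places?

Set it up as a linear program. Let x1 = kg of pure iron, x2 = kg of return scrap, x3 = kg of pig iron.
Minimize 1.28x1 + 0.36x2 + 0.68x3 subject to:
  4x2 + 13x3 ≥ 7   (silicon)
  0.1x1 + 3.2x2 + 39x3 ≥ 53.8   (carbon)
  x3 ≤ 2.3
  x2 ≤ 2.5
  x1, x2, x3 ≥ 0.
The cheapest feasible vertex uses only pig iron; pure iron, return scrap are not used. The carbon requirement is met with equality.
Optimal quantities: pig iron = 1.379 kg.
Hence cost = 0.68·1.379 = $0.93772.

$0.938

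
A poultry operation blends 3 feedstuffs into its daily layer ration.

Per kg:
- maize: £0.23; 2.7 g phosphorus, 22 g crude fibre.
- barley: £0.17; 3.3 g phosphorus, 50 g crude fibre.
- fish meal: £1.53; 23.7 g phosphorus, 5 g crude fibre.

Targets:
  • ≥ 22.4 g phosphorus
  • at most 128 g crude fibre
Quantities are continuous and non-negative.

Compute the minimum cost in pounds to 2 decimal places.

£1.34

Let x1 = kg of maize, x2 = kg of barley, x3 = kg of fish meal.
Minimise 0.23x1 + 0.17x2 + 1.53x3 s.t.:
  2.7x1 + 3.3x2 + 23.7x3 ≥ 22.4   (phosphorus)
  22x1 + 50x2 + 5x3 ≤ 128   (crude fibre)
  x1, x2, x3 ≥ 0.
The optimal basis is {barley, fish meal}; maize drops out. There the phosphorus and crude fibre constraints are tight.
Solving gives x2 = 2.5, x3 = 0.597.
Cost = 0.17·2.5 + 1.53·0.597 = 1.3384.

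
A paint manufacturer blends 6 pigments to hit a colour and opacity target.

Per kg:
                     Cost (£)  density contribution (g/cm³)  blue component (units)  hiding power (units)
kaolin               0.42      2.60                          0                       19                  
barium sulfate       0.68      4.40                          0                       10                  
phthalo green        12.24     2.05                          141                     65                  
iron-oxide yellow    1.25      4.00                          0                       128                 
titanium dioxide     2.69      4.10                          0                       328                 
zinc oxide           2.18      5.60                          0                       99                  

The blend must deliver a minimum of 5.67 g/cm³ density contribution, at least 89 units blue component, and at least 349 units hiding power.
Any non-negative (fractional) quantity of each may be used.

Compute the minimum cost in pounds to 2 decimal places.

£10.30

This is a linear program. Let x1 = kg of kaolin, x2 = kg of barium sulfate, x3 = kg of phthalo green, x4 = kg of iron-oxide yellow, x5 = kg of titanium dioxide, x6 = kg of zinc oxide.
Minimize 0.42x1 + 0.68x2 + 12.24x3 + 1.25x4 + 2.69x5 + 2.18x6 with:
  2.6x1 + 4.4x2 + 2.05x3 + 4x4 + 4.1x5 + 5.6x6 ≥ 5.67   (density contribution)
  141x3 ≥ 89   (blue component)
  19x1 + 10x2 + 65x3 + 128x4 + 328x5 + 99x6 ≥ 349   (hiding power)
  x1, x2, x3, x4, x5, x6 ≥ 0.
At the optimum only phthalo green, iron-oxide yellow, titanium dioxide are positive (kaolin, barium sulfate, zinc oxide = 0). Binding constraints: density contribution, blue component, hiding power.
Solving gives x3 = 0.6312, x4 = 0.2193, x5 = 0.8533.
Objective = 12.24·0.6312 + 1.25·0.2193 + 2.69·0.8533 = 10.2954.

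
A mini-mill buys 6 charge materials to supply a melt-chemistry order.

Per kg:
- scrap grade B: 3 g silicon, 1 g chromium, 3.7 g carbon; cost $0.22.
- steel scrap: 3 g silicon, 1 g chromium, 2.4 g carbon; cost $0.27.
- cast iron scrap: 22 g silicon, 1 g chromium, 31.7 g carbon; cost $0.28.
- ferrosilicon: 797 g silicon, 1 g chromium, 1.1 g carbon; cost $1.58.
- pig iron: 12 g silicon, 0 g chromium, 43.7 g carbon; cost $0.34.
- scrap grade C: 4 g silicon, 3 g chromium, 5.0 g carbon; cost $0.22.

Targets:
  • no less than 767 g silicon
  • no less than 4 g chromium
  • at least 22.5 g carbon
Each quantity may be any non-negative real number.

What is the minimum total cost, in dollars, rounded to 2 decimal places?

$1.83

Set it up as a linear program. Let x1 = kg of scrap grade B, x2 = kg of steel scrap, x3 = kg of cast iron scrap, x4 = kg of ferrosilicon, x5 = kg of pig iron, x6 = kg of scrap grade C.
min 0.22x1 + 0.27x2 + 0.28x3 + 1.58x4 + 0.34x5 + 0.22x6 subject to:
  3x1 + 3x2 + 22x3 + 797x4 + 12x5 + 4x6 ≥ 767   (silicon)
  1x1 + 1x2 + 1x3 + 1x4 + 3x6 ≥ 4   (chromium)
  3.7x1 + 2.4x2 + 31.7x3 + 1.1x4 + 43.7x5 + 5x6 ≥ 22.5   (carbon)
  x1, x2, x3, x4, x5, x6 ≥ 0.
The minimum-cost mix takes nothing from scrap grade B, steel scrap, pig iron — only cast iron scrap, ferrosilicon, scrap grade C. Binding constraints: silicon, chromium, carbon.
That vertex is x3 = 0.545, x4 = 0.9431, x6 = 0.8373.
Total cost: 0.28·0.545 + 1.58·0.9431 + 0.22·0.8373 = 1.8269.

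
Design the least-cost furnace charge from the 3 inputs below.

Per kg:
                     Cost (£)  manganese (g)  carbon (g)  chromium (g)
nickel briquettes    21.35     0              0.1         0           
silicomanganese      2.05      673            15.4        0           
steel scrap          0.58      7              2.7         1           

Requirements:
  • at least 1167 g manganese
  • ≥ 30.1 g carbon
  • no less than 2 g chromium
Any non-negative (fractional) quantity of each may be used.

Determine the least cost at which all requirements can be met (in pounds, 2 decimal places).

Let x1 = kg of nickel briquettes, x2 = kg of silicomanganese, x3 = kg of steel scrap.
min 21.35x1 + 2.05x2 + 0.58x3 with:
  673x2 + 7x3 ≥ 1167   (manganese)
  0.1x1 + 15.4x2 + 2.7x3 ≥ 30.1   (carbon)
  1x3 ≥ 2   (chromium)
  x1, x2, x3 ≥ 0.
The cheapest feasible vertex uses only silicomanganese, steel scrap; nickel briquettes is not used. There the manganese and chromium constraints are tight.
Optimal quantities: silicomanganese = 1.713 kg, steel scrap = 2 kg.
Objective = 2.05·1.713 + 0.58·2 = 4.6717.

£4.67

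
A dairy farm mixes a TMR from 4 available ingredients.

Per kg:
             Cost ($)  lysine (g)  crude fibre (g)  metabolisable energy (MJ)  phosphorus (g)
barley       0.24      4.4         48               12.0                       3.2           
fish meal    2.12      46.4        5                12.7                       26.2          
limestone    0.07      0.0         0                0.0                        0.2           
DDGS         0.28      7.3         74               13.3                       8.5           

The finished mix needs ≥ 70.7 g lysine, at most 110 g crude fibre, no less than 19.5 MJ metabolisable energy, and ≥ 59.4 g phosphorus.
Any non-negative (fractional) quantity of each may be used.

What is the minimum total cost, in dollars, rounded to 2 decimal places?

This is a linear program. Let x1 = kg of barley, x2 = kg of fish meal, x3 = kg of limestone, x4 = kg of DDGS.
min 0.24x1 + 2.12x2 + 0.07x3 + 0.28x4 subject to:
  4.4x1 + 46.4x2 + 7.3x4 ≥ 70.7   (lysine)
  48x1 + 5x2 + 74x4 ≤ 110   (crude fibre)
  12x1 + 12.7x2 + 13.3x4 ≥ 19.5   (metabolisable energy)
  3.2x1 + 26.2x2 + 0.2x3 + 8.5x4 ≥ 59.4   (phosphorus)
  x1, x2, x3, x4 ≥ 0.
At the optimum only fish meal, DDGS are positive (barley, limestone = 0). Binding constraints: crude fibre and phosphorus.
Solving gives x2 = 1.825, x4 = 1.363.
Hence cost = 2.12·1.825 + 0.28·1.363 = $4.2506.

$4.25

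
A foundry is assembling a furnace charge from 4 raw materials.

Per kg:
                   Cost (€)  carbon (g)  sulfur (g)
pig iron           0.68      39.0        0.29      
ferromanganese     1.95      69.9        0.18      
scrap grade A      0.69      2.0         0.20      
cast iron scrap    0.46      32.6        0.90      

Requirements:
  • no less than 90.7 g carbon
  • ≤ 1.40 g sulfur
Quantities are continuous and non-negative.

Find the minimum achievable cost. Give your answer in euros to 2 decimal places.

This is a linear program. Let x1 = kg of pig iron, x2 = kg of ferromanganese, x3 = kg of scrap grade A, x4 = kg of cast iron scrap.
Minimise 0.68x1 + 1.95x2 + 0.69x3 + 0.46x4 with:
  39x1 + 69.9x2 + 2x3 + 32.6x4 ≥ 90.7   (carbon)
  0.29x1 + 0.18x2 + 0.2x3 + 0.9x4 ≤ 1.4   (sulfur)
  x1, x2, x3, x4 ≥ 0.
The minimum-cost mix takes nothing from ferromanganese, scrap grade A — only pig iron, cast iron scrap. There the carbon and sulfur constraints are tight.
Optimal quantities: pig iron = 1.403 kg, cast iron scrap = 1.103 kg.
Cost = 0.68·1.403 + 0.46·1.103 = 1.4614.

€1.46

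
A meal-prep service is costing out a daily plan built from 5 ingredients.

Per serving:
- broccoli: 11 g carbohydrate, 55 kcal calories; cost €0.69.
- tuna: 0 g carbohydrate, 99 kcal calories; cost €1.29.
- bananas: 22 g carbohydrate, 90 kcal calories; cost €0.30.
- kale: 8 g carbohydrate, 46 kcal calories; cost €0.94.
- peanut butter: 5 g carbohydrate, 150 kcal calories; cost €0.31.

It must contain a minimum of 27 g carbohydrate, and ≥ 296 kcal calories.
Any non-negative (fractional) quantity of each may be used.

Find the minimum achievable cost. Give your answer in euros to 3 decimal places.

€0.715

Treat it as an LP. Let x1 = servings of broccoli, x2 = servings of tuna, x3 = servings of bananas, x4 = servings of kale, x5 = servings of peanut butter.
min 0.69x1 + 1.29x2 + 0.3x3 + 0.94x4 + 0.31x5 subject to:
  11x1 + 22x3 + 8x4 + 5x5 ≥ 27   (carbohydrate)
  55x1 + 99x2 + 90x3 + 46x4 + 150x5 ≥ 296   (calories)
  x1, x2, x3, x4, x5 ≥ 0.
The cheapest feasible vertex uses only bananas, peanut butter; broccoli, tuna, kale are not used. There the carbohydrate and calories constraints are tight.
Optimal quantities: bananas = 0.90175 servings, peanut butter = 1.4323 servings.
Total cost: 0.3·0.90175 + 0.31·1.4323 = 0.71454.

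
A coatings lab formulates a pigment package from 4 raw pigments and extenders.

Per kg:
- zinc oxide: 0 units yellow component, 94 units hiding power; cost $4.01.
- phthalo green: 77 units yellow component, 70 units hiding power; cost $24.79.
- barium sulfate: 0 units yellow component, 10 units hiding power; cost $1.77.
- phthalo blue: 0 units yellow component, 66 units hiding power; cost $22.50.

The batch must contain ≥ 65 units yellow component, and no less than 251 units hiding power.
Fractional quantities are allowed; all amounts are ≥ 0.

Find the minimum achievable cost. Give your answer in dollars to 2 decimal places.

Let x1 = kg of zinc oxide, x2 = kg of phthalo green, x3 = kg of barium sulfate, x4 = kg of phthalo blue.
min 4.01x1 + 24.79x2 + 1.77x3 + 22.5x4 s.t.:
  77x2 ≥ 65   (yellow component)
  94x1 + 70x2 + 10x3 + 66x4 ≥ 251   (hiding power)
  x1, x2, x3, x4 ≥ 0.
At the optimum only zinc oxide, phthalo green are positive (barium sulfate, phthalo blue = 0). There the yellow component and hiding power constraints are tight.
Solving gives x1 = 2.0416, x2 = 0.84416.
Hence cost = 4.01·2.0416 + 24.79·0.84416 = $29.1135.

$29.11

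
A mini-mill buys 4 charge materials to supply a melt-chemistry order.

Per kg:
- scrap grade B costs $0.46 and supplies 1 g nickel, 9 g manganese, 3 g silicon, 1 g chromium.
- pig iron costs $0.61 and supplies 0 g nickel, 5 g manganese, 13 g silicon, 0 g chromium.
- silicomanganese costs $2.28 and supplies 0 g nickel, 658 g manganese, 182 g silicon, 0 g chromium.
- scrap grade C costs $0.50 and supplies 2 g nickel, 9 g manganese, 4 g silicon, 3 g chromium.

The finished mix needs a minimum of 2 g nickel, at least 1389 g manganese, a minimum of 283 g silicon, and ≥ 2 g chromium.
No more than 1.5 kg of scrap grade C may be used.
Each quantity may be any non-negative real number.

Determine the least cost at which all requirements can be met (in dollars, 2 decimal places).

This is a linear program. Let x1 = kg of scrap grade B, x2 = kg of pig iron, x3 = kg of silicomanganese, x4 = kg of scrap grade C.
Minimise 0.46x1 + 0.61x2 + 2.28x3 + 0.5x4 subject to:
  1x1 + 2x4 ≥ 2   (nickel)
  9x1 + 5x2 + 658x3 + 9x4 ≥ 1389   (manganese)
  3x1 + 13x2 + 182x3 + 4x4 ≥ 283   (silicon)
  1x1 + 3x4 ≥ 2   (chromium)
  x4 ≤ 1.5
  x1, x2, x3, x4 ≥ 0.
The cheapest feasible vertex uses only silicomanganese, scrap grade C; scrap grade B, pig iron are not used. Binding constraints: nickel and manganese.
That vertex is x3 = 2.097, x4 = 1.
Cost = 2.28·2.097 + 0.5·1 = 5.2812.

$5.28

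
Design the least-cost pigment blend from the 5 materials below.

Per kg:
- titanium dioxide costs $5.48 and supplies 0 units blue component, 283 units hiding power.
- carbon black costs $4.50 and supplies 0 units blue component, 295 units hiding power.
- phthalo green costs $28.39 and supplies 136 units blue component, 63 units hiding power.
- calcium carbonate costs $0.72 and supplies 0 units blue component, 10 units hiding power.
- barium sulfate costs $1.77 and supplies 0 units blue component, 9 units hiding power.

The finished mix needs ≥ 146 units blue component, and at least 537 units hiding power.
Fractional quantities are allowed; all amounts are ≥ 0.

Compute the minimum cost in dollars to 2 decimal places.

Set it up as a linear program. Let x1 = kg of titanium dioxide, x2 = kg of carbon black, x3 = kg of phthalo green, x4 = kg of calcium carbonate, x5 = kg of barium sulfate.
min 5.48x1 + 4.5x2 + 28.39x3 + 0.72x4 + 1.77x5 subject to:
  136x3 ≥ 146   (blue component)
  283x1 + 295x2 + 63x3 + 10x4 + 9x5 ≥ 537   (hiding power)
  x1, x2, x3, x4, x5 ≥ 0.
The cheapest feasible vertex uses only carbon black, phthalo green; titanium dioxide, calcium carbonate, barium sulfate are not used. Binding constraints: blue component and hiding power.
So carbon black = 1.5911 kg, phthalo green = 1.0735 kg.
Hence cost = 4.5·1.5911 + 28.39·1.0735 = $37.6366.

$37.64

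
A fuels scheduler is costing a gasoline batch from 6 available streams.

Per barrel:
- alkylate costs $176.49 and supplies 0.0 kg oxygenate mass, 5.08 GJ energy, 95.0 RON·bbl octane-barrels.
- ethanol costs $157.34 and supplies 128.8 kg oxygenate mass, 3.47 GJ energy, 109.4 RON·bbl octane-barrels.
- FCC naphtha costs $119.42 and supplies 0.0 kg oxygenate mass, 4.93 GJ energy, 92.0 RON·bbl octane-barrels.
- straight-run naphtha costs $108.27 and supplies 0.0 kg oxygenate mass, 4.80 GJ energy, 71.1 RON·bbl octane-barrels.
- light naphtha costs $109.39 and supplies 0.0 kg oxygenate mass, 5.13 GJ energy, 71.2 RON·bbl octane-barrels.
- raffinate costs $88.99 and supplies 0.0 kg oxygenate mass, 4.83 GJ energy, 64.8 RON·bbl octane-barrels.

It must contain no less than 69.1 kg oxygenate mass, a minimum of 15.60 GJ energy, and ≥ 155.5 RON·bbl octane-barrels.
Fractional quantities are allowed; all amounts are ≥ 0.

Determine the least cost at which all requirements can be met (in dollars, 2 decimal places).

Let x1 = barrels of alkylate, x2 = barrels of ethanol, x3 = barrels of FCC naphtha, x4 = barrels of straight-run naphtha, x5 = barrels of light naphtha, x6 = barrels of raffinate.
Minimise 176.49x1 + 157.34x2 + 119.42x3 + 108.27x4 + 109.39x5 + 88.99x6 subject to:
  128.8x2 ≥ 69.1   (oxygenate mass)
  5.08x1 + 3.47x2 + 4.93x3 + 4.8x4 + 5.13x5 + 4.83x6 ≥ 15.6   (energy)
  95x1 + 109.4x2 + 92x3 + 71.1x4 + 71.2x5 + 64.8x6 ≥ 155.5   (octane-barrels)
  x1, x2, x3, x4, x5, x6 ≥ 0.
At the optimum only ethanol, raffinate are positive (alkylate, FCC naphtha, straight-run naphtha, light naphtha = 0). Binding constraints: oxygenate mass and energy.
That vertex is x2 = 0.53649, x6 = 2.8444.
Cost = 157.34·0.53649 + 88.99·2.8444 = 337.5345.

$337.53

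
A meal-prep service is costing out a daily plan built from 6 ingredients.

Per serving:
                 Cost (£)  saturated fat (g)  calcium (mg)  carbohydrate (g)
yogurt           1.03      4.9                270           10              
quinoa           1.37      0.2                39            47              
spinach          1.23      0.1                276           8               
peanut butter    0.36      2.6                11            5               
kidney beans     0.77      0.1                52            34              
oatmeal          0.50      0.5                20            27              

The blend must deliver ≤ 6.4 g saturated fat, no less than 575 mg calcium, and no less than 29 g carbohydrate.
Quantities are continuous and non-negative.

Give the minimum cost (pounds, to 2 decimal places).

Let x1 = servings of yogurt, x2 = servings of quinoa, x3 = servings of spinach, x4 = servings of peanut butter, x5 = servings of kidney beans, x6 = servings of oatmeal.
min 1.03x1 + 1.37x2 + 1.23x3 + 0.36x4 + 0.77x5 + 0.5x6 subject to:
  4.9x1 + 0.2x2 + 0.1x3 + 2.6x4 + 0.1x5 + 0.5x6 ≤ 6.4   (saturated fat)
  270x1 + 39x2 + 276x3 + 11x4 + 52x5 + 20x6 ≥ 575   (calcium)
  10x1 + 47x2 + 8x3 + 5x4 + 34x5 + 27x6 ≥ 29   (carbohydrate)
  x1, x2, x3, x4, x5, x6 ≥ 0.
The minimum-cost mix takes nothing from quinoa, peanut butter, kidney beans — only yogurt, spinach, oatmeal. Binding constraints: saturated fat, calcium, carbohydrate.
Solving gives x1 = 1.252, x3 = 0.8322, x6 = 0.3638.
Total cost: 1.03·1.252 + 1.23·0.8322 + 0.5·0.3638 = 2.4951.

£2.50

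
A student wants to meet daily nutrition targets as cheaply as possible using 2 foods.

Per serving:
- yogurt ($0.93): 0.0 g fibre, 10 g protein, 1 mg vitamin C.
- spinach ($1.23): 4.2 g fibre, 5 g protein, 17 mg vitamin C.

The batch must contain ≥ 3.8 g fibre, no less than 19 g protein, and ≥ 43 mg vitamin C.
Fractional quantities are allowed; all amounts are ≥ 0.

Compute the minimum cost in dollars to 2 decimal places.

$3.67

Let x1 = servings of yogurt, x2 = servings of spinach.
Minimize 0.93x1 + 1.23x2 subject to:
  4.2x2 ≥ 3.8   (fibre)
  10x1 + 5x2 ≥ 19   (protein)
  1x1 + 17x2 ≥ 43   (vitamin C)
  x1, x2 ≥ 0.
Both inputs are positive at the optimum. Binding constraints: protein and vitamin C.
Solving gives x1 = 0.6545, x2 = 2.491.
Hence cost = 0.93·0.6545 + 1.23·2.491 = $3.6726.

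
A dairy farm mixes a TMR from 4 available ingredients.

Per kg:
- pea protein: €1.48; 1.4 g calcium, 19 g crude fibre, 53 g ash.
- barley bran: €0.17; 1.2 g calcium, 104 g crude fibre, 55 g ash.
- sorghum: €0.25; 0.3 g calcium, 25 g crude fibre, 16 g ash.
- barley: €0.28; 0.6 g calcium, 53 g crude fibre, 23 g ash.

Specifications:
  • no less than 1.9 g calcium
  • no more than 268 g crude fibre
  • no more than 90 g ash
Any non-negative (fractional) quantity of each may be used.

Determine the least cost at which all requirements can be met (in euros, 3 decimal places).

Let x1 = kg of pea protein, x2 = kg of barley bran, x3 = kg of sorghum, x4 = kg of barley.
Minimise 1.48x1 + 0.17x2 + 0.25x3 + 0.28x4 subject to:
  1.4x1 + 1.2x2 + 0.3x3 + 0.6x4 ≥ 1.9   (calcium)
  19x1 + 104x2 + 25x3 + 53x4 ≤ 268   (crude fibre)
  53x1 + 55x2 + 16x3 + 23x4 ≤ 90   (ash)
  x1, x2, x3, x4 ≥ 0.
The minimum-cost mix takes nothing from pea protein, sorghum, barley — only barley bran. Binding constraint: calcium.
Optimal quantities: barley bran = 1.583 kg.
Cost = 0.17·1.583 = 0.26911.

€0.269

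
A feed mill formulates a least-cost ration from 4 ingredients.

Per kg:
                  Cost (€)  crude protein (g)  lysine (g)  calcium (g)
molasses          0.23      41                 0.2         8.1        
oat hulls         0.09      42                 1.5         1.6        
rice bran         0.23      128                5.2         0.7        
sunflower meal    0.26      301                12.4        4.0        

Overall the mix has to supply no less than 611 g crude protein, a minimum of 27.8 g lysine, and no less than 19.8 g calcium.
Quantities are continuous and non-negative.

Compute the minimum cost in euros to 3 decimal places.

Treat it as an LP. Let x1 = kg of molasses, x2 = kg of oat hulls, x3 = kg of rice bran, x4 = kg of sunflower meal.
Minimize 0.23x1 + 0.09x2 + 0.23x3 + 0.26x4 subject to:
  41x1 + 42x2 + 128x3 + 301x4 ≥ 611   (crude protein)
  0.2x1 + 1.5x2 + 5.2x3 + 12.4x4 ≥ 27.8   (lysine)
  8.1x1 + 1.6x2 + 0.7x3 + 4x4 ≥ 19.8   (calcium)
  x1, x2, x3, x4 ≥ 0.
The optimal basis is {molasses, sunflower meal}; oat hulls, rice bran drop out. Binding constraints: lysine and calcium.
That vertex is x1 = 1.348, x4 = 2.22.
Objective = 0.23·1.348 + 0.26·2.22 = 0.88724.

€0.887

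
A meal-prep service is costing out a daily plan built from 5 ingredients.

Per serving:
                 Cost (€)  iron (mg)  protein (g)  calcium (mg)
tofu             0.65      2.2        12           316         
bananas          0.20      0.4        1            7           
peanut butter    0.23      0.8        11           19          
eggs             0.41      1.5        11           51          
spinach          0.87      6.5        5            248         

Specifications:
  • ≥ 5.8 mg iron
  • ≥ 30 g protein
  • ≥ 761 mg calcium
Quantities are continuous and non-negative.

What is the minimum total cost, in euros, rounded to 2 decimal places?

Let x1 = servings of tofu, x2 = servings of bananas, x3 = servings of peanut butter, x4 = servings of eggs, x5 = servings of spinach.
min 0.65x1 + 0.2x2 + 0.23x3 + 0.41x4 + 0.87x5 with:
  2.2x1 + 0.4x2 + 0.8x3 + 1.5x4 + 6.5x5 ≥ 5.8   (iron)
  12x1 + 1x2 + 11x3 + 11x4 + 5x5 ≥ 30   (protein)
  316x1 + 7x2 + 19x3 + 51x4 + 248x5 ≥ 761   (calcium)
  x1, x2, x3, x4, x5 ≥ 0.
The minimum-cost mix takes nothing from bananas, eggs — only tofu, peanut butter, spinach. Binding constraints: iron, protein, calcium.
So tofu = 2.333 servings, peanut butter = 0.1437 servings, spinach = 0.08504 servings.
Hence cost = 0.65·2.333 + 0.23·0.1437 + 0.87·0.08504 = €1.6235.

€1.62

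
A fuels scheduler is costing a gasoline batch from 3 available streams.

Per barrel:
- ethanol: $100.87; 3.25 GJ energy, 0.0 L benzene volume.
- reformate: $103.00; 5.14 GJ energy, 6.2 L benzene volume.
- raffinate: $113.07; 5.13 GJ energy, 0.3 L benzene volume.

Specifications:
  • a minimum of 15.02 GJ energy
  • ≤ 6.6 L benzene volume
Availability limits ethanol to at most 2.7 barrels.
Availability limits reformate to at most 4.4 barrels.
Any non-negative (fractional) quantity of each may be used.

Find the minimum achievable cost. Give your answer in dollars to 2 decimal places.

Let x1 = barrels of ethanol, x2 = barrels of reformate, x3 = barrels of raffinate.
min 100.87x1 + 103x2 + 113.07x3 s.t.:
  3.25x1 + 5.14x2 + 5.13x3 ≥ 15.02   (energy)
  6.2x2 + 0.3x3 ≤ 6.6   (benzene volume)
  x1 ≤ 2.7
  x2 ≤ 4.4
  x1, x2, x3 ≥ 0.
The minimum-cost mix takes nothing from ethanol — only reformate, raffinate. There the energy and benzene volume constraints are tight.
Optimal quantities: reformate = 0.96987 barrels, raffinate = 1.9561 barrels.
Objective = 103·0.96987 + 113.07·1.9561 = 321.0728.

$321.07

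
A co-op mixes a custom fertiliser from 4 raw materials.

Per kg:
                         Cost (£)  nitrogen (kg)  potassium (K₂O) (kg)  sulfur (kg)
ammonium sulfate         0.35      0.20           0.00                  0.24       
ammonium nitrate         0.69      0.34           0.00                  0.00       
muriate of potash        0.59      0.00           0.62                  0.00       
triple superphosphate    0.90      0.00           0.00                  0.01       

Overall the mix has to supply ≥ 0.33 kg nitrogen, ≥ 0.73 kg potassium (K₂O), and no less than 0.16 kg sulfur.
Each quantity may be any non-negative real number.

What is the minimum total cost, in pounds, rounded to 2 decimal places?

Let x1 = kg of ammonium sulfate, x2 = kg of ammonium nitrate, x3 = kg of muriate of potash, x4 = kg of triple superphosphate.
Minimize 0.35x1 + 0.69x2 + 0.59x3 + 0.9x4 subject to:
  0.2x1 + 0.34x2 ≥ 0.33   (nitrogen)
  0.62x3 ≥ 0.73   (potassium (K₂O))
  0.24x1 + 0.01x4 ≥ 0.16   (sulfur)
  x1, x2, x3, x4 ≥ 0.
At the optimum only ammonium sulfate, muriate of potash are positive (ammonium nitrate, triple superphosphate = 0). The nitrogen and potassium (K₂O) requirements are met with equality.
That vertex is x1 = 1.65, x3 = 1.177.
Objective = 0.35·1.65 + 0.59·1.177 = 1.2719.

£1.27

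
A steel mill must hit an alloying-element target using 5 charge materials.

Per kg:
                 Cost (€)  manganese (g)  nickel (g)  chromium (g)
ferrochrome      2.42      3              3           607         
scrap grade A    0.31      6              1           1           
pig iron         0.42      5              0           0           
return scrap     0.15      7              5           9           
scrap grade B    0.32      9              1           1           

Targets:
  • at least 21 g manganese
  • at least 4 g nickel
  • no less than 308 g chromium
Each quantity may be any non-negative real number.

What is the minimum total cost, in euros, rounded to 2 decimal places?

€1.55

Set it up as a linear program. Let x1 = kg of ferrochrome, x2 = kg of scrap grade A, x3 = kg of pig iron, x4 = kg of return scrap, x5 = kg of scrap grade B.
Minimize 2.42x1 + 0.31x2 + 0.42x3 + 0.15x4 + 0.32x5 s.t.:
  3x1 + 6x2 + 5x3 + 7x4 + 9x5 ≥ 21   (manganese)
  3x1 + 1x2 + 5x4 + 1x5 ≥ 4   (nickel)
  607x1 + 1x2 + 9x4 + 1x5 ≥ 308   (chromium)
  x1, x2, x3, x4, x5 ≥ 0.
At the optimum only ferrochrome, return scrap are positive (scrap grade A, pig iron, scrap grade B = 0). The manganese and chromium requirements are met with equality.
Optimal quantities: ferrochrome = 0.4659 kg, return scrap = 2.8 kg.
Objective = 2.42·0.4659 + 0.15·2.8 = 1.5475.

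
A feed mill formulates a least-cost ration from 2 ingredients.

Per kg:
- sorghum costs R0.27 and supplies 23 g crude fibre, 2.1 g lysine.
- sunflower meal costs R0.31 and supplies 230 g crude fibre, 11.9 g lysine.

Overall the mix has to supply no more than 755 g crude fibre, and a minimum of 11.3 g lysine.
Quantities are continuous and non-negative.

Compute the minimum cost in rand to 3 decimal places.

Set it up as a linear program. Let x1 = kg of sorghum, x2 = kg of sunflower meal.
Minimize 0.27x1 + 0.31x2 with:
  23x1 + 230x2 ≤ 755   (crude fibre)
  2.1x1 + 11.9x2 ≥ 11.3   (lysine)
  x1, x2 ≥ 0.
The optimal basis is {sunflower meal}; sorghum drops out. The lysine requirement is met with equality.
That vertex is x2 = 0.9496.
Cost = 0.31·0.9496 = 0.29438.

R0.294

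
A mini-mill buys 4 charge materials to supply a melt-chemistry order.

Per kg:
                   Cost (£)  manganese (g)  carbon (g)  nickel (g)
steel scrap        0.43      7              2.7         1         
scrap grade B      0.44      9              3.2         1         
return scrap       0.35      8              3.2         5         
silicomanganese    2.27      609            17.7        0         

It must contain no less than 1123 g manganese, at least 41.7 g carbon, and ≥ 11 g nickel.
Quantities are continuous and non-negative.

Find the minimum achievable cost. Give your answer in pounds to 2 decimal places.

£5.16

Let x1 = kg of steel scrap, x2 = kg of scrap grade B, x3 = kg of return scrap, x4 = kg of silicomanganese.
Minimize 0.43x1 + 0.44x2 + 0.35x3 + 2.27x4 with:
  7x1 + 9x2 + 8x3 + 609x4 ≥ 1123   (manganese)
  2.7x1 + 3.2x2 + 3.2x3 + 17.7x4 ≥ 41.7   (carbon)
  1x1 + 1x2 + 5x3 ≥ 11   (nickel)
  x1, x2, x3, x4 ≥ 0.
The cheapest feasible vertex uses only return scrap, silicomanganese; steel scrap, scrap grade B are not used. The manganese and carbon requirements are met with equality.
Optimal quantities: return scrap = 3.053 kg, silicomanganese = 1.804 kg.
Objective = 0.35·3.053 + 2.27·1.804 = 5.1636.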